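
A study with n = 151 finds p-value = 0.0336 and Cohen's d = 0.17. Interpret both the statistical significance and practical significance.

Statistically significant (p = 0.0336 < 0.05). Cohen's d = 0.17 indicates a very small effect size. Both statistical and practical significance should be considered.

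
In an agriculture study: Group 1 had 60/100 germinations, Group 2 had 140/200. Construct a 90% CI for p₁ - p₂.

p̂₁ = 0.6, p̂₂ = 0.7. Difference = -0.1. CI = (-0.197, -0.003)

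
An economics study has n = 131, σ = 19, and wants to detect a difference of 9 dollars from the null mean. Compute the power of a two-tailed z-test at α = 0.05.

SE = σ/√n = 19/√131 = 1.66. Non-centrality λ = d/SE = 9/1.66 = 5.422. Power ≈ Φ(λ - z_{α/2}) = Φ(5.422 - 1.96) = Φ(3.462) = 1.0.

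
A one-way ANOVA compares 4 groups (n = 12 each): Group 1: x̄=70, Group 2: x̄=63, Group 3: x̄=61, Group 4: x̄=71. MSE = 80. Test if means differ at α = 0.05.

Grand mean = 66.25. SS_between = 897.0, MS_between = 299.0. F = 3.737, F_crit ≈ 2.816. Reject H₀.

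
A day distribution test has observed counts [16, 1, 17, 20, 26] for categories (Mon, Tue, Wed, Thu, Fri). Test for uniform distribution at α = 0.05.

Expected = 16 each. χ² = Σ(O-E)²/E = 21.375. df = 4, critical value = 9.488. Reject H₀.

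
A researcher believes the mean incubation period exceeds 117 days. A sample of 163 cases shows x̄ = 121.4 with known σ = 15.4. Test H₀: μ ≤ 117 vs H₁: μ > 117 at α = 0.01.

z = 3.648. Critical value: 2.33. Reject H₀.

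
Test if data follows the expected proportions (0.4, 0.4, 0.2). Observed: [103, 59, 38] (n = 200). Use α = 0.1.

Expected: [80.0, 80.0, 40.0]. χ² = 12.225. df = 2, critical = 4.605. Reject H₀.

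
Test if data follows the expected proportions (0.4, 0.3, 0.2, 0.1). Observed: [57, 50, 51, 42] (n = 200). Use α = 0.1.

Expected: [80.0, 60.0, 40.0, 20.0]. χ² = 35.504. df = 3, critical = 6.251. Reject H₀.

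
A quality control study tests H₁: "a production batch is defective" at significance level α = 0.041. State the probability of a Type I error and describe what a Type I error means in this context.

P(Type I error) = α = 0.041. A Type I error is rejecting H₀ when H₀ is actually true (false positive) — here, concluding that a production batch is defective when in fact this is not the case. Consequence: scrapping a good batch — wasted material and cost for no reason.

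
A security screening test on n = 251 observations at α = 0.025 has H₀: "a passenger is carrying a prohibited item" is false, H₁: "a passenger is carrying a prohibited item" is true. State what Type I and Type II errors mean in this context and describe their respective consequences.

Type I (false positive): concluding that a passenger is carrying a prohibited item when it is not — detaining an innocent passenger — delay and inconvenience. Type II (false negative): failing to conclude that a passenger is carrying a prohibited item when it is — letting a prohibited item through — security breach. Which is costlier depends on domain priorities and is a judgement call rather than a statistical fact.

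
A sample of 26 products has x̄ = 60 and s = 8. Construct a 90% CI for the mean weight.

CI = x̄ ± t*(s/√n) = 60 ± 1.708(8/√26) = (57.32, 62.68)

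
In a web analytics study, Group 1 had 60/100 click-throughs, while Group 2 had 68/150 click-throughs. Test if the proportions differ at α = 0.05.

p̂₁ = 0.6, p̂₂ = 0.453, pooled p̂ = 0.512. z = 2.273. Critical: ±1.96. Reject H₀.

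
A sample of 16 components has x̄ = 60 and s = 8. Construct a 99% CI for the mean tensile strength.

CI = x̄ ± t*(s/√n) = 60 ± 2.947(8/√16) = (54.11, 65.89)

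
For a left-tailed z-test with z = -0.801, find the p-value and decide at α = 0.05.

p = P(Z < -0.801) = Φ(-0.801) ≈ 0.2116. Since p ≥ 0.05, fail to reject H₀ (not significant) at α = 0.05.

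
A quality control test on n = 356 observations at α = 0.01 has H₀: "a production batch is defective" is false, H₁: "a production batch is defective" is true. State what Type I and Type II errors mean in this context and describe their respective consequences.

Type I (false positive): concluding that a production batch is defective when it is not — scrapping a good batch — wasted material and cost for no reason. Type II (false negative): failing to conclude that a production batch is defective when it is — shipping a defective batch — faulty products reach customers. Which is costlier depends on domain priorities and is a judgement call rather than a statistical fact.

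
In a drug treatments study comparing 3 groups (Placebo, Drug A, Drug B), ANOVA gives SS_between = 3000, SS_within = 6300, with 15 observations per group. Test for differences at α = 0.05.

df_between = 2, df_within = 42. F = MS_between/MS_within = 1500.0/150.0 = 10.0. F_crit ≈ 3.22. Reject H₀. At least one mean differs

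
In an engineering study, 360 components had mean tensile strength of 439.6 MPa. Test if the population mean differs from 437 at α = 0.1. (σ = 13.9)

z = (x̄ - μ₀)/(σ/√n) = (439.6 - 437)/(13.9/√360) = 3.549. Critical value: ±1.645. Since |3.549| > 1.645, Reject H₀.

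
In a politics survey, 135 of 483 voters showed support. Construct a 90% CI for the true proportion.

p̂ = 0.28. CI = p̂ ± z*√(p̂(1-p̂)/n) = (0.246, 0.313)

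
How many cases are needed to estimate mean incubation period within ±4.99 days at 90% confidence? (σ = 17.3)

n = (z*σ/E)² = (1.645×17.3/4.99)² = 32.5 → n = 33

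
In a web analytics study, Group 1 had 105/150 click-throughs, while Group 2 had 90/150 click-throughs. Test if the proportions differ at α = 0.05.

p̂₁ = 0.7, p̂₂ = 0.6, pooled p̂ = 0.65. z = 1.816. Critical: ±1.96. Fail to reject H₀.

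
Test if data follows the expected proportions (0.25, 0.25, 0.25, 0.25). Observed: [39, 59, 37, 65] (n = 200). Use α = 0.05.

Expected: [50.0, 50.0, 50.0, 50.0]. χ² = 11.92. df = 3, critical = 7.815. Reject H₀.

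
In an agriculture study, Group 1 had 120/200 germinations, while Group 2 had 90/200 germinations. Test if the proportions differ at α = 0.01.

p̂₁ = 0.6, p̂₂ = 0.45, pooled p̂ = 0.525. z = 3.004. Critical: ±2.576. Reject H₀.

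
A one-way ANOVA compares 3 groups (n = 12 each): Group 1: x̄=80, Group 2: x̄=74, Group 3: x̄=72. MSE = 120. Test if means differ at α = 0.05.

Grand mean = 75.33. SS_between = 416.0, MS_between = 208.0. F = 1.733, F_crit ≈ 3.285. Fail to reject H₀.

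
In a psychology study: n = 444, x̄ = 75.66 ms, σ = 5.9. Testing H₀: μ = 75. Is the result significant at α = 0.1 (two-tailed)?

z = (75.66 - 75)/(5.9/√444) = 2.357. Since |z| > 1.645, significant at α = 0.1.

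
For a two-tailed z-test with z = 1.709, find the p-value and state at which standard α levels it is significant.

p = 2·P(Z > |1.709|) = 2·(1 - Φ(1.709)) ≈ 0.0875. Significant at α = 0.1.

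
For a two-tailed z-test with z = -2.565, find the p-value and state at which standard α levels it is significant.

p = 2·P(Z > |-2.565|) = 2·(1 - Φ(2.565)) ≈ 0.0103. Significant at α = 0.1; Significant at α = 0.05.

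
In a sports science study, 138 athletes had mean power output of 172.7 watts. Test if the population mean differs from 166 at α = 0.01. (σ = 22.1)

z = (x̄ - μ₀)/(σ/√n) = (172.7 - 166)/(22.1/√138) = 3.561. Critical value: ±2.576. Since |3.561| > 2.576, Reject H₀.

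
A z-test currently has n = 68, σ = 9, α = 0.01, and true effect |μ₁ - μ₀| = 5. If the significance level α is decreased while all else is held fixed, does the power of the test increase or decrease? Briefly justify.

Power decreases: a smaller α raises the critical value, so less of the H₁ sampling distribution falls in the rejection region.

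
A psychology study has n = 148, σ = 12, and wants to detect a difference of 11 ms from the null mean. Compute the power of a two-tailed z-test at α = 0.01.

SE = σ/√n = 12/√148 = 0.986. Non-centrality λ = d/SE = 11/0.986 = 11.152. Power ≈ Φ(λ - z_{α/2}) = Φ(11.152 - 2.576) = Φ(8.576) = 1.0.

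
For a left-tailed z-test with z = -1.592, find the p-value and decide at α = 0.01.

p = P(Z < -1.592) = Φ(-1.592) ≈ 0.0557. Since p ≥ 0.01, fail to reject H₀ (not significant) at α = 0.01.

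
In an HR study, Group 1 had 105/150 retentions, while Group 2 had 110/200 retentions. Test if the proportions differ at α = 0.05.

p̂₁ = 0.7, p̂₂ = 0.55, pooled p̂ = 0.614. z = 2.853. Critical: ±1.96. Reject H₀.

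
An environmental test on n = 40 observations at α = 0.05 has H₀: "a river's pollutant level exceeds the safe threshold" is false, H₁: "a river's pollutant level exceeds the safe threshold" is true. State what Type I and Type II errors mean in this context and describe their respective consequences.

Type I (false positive): concluding that a river's pollutant level exceeds the safe threshold when it is not — shutting down a compliant factory unnecessarily. Type II (false negative): failing to conclude that a river's pollutant level exceeds the safe threshold when it is — allowing unsafe pollution to continue. Which is costlier depends on domain priorities and is a judgement call rather than a statistical fact.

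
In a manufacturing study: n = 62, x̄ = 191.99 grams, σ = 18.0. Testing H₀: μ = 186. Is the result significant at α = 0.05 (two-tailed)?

z = (191.99 - 186)/(18.0/√62) = 2.62. Since |z| > 1.96, significant at α = 0.05.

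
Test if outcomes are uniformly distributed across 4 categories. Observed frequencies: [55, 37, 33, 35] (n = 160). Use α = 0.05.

Expected = 40 each. χ² = Σ(O-E)²/E = 7.7. df = 3, critical value = 7.815. Fail to reject H₀.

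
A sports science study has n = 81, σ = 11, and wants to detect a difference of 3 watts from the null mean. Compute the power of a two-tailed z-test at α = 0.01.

SE = σ/√n = 11/√81 = 1.222. Non-centrality λ = d/SE = 3/1.222 = 2.455. Power ≈ Φ(λ - z_{α/2}) = Φ(2.455 - 2.576) = Φ(-0.121) = 0.452.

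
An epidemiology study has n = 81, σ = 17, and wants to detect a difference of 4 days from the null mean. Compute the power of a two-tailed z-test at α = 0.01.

SE = σ/√n = 17/√81 = 1.889. Non-centrality λ = d/SE = 4/1.889 = 2.118. Power ≈ Φ(λ - z_{α/2}) = Φ(2.118 - 2.576) = Φ(-0.458) = 0.323.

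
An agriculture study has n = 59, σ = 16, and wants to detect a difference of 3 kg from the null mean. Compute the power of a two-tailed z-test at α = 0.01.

SE = σ/√n = 16/√59 = 2.083. Non-centrality λ = d/SE = 3/2.083 = 1.44. Power ≈ Φ(λ - z_{α/2}) = Φ(1.44 - 2.576) = Φ(-1.136) = 0.128.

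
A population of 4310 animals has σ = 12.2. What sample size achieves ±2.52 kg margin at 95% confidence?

Without FPC: n₀ = (1.96×12.2/2.52)² = 90.039. With FPC: n = n₀N/(n₀+N-1) = 88.2 → n = 89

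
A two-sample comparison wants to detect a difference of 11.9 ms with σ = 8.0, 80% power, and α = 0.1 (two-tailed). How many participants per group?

n per group = 2(z_α/2 + z_β)²σ²/d² = 2×(1.645 + 0.84)²×8.0²/11.9² = 5.6 → n = 6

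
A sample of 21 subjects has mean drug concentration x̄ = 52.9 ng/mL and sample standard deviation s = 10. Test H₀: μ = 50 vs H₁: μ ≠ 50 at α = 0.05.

t = (x̄ - μ₀)/(s/√n) = (52.9 - 50)/(10/√21) = 1.329. df = 20, critical t = ±2.086. Fail to reject H₀.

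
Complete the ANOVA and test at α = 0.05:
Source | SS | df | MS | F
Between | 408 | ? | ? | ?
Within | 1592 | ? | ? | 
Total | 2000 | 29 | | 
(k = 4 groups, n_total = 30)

df_between = 3, df_within = 26. MS_between = 136.0, MS_within = 61.23. F = 2.221, F_crit ≈ 2.975. Fail to reject H₀.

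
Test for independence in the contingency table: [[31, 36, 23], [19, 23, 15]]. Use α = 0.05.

χ² = 0.022. df = 2, critical = 5.991. Fail to reject H₀. No evidence of dependence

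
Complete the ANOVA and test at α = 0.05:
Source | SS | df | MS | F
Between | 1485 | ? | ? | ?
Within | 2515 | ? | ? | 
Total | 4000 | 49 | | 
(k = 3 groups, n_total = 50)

df_between = 2, df_within = 47. MS_between = 742.5, MS_within = 53.51. F = 13.876, F_crit ≈ 3.195. Reject H₀.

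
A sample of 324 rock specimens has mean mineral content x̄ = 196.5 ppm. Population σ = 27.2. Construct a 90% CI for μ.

CI = x̄ ± z*(σ/√n) = 196.5 ± 1.645(27.2/√324) = 196.5 ± 2.49 = (194.01, 198.99)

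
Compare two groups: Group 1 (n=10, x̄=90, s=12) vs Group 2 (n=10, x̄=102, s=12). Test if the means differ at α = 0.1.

Pooled sp = 12.0. t = -2.236, df = 18. Critical t = ±1.734. Reject H₀.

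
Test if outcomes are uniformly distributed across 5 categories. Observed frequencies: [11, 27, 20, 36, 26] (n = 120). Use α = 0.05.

Expected = 24 each. χ² = Σ(O-E)²/E = 14.25. df = 4, critical value = 9.488. Reject H₀.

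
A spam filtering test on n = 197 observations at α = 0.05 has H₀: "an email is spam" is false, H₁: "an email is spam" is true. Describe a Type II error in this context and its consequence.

Type II error: failing to reject H₀ when it is false — concluding that an email is spam is not supported when in fact it is. Consequence: a spam email lands in the inbox.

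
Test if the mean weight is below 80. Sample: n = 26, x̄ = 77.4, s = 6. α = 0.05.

t = (77.4 - 80)/(6/√26) = -2.21, df = 25. Critical t = -1.708. Reject H₀.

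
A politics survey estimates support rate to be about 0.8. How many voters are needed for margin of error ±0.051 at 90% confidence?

n = z²p(1-p)/E² = 1.645²×0.8×0.2/0.051² = 166.5 → n = 167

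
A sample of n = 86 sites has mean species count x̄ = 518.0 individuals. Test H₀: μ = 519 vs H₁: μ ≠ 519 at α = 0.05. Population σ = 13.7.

z = (x̄ - μ₀)/(σ/√n) = (518.0 - 519)/(13.7/√86) = -0.677. Critical value: ±1.96. Since |-0.677| ≤ 1.96, Fail to reject H₀.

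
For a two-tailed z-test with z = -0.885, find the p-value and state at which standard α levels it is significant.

p = 2·P(Z > |-0.885|) = 2·(1 - Φ(0.885)) ≈ 0.3762. Not significant at any standard level.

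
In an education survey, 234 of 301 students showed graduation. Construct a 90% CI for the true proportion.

p̂ = 0.777. CI = p̂ ± z*√(p̂(1-p̂)/n) = (0.738, 0.817)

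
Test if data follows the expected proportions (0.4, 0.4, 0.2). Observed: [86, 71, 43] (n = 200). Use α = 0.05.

Expected: [80.0, 80.0, 40.0]. χ² = 1.688. df = 2, critical = 5.991. Fail to reject H₀.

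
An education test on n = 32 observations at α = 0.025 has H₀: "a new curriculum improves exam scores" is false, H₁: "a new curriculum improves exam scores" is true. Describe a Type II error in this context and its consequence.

Type II error: failing to reject H₀ when it is false — concluding that a new curriculum improves exam scores is not supported when in fact it is. Consequence: keeping the old curriculum when the new one would have helped students.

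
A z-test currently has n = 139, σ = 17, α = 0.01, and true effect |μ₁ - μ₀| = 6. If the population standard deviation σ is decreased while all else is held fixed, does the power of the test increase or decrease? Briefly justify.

Power increases: a smaller σ shrinks the standard error σ/√n, moving the sampling distribution under H₁ further from the critical value.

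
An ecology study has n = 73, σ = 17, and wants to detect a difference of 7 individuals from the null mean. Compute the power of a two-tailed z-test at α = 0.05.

SE = σ/√n = 17/√73 = 1.99. Non-centrality λ = d/SE = 7/1.99 = 3.518. Power ≈ Φ(λ - z_{α/2}) = Φ(3.518 - 1.96) = Φ(1.558) = 0.94.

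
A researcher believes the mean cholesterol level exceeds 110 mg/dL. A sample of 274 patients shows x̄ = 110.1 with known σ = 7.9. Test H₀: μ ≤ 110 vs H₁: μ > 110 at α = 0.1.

z = 0.21. Critical value: 1.28. Fail to reject H₀.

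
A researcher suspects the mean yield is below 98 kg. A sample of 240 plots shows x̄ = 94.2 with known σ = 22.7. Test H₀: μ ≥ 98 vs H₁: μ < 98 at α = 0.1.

z = -2.593. Critical value: -1.28. Reject H₀.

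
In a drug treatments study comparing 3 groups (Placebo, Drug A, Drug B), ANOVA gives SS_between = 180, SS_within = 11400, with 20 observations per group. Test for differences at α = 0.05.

df_between = 2, df_within = 57. F = MS_between/MS_within = 90.0/200.0 = 0.45. F_crit ≈ 3.159. Fail to reject H₀.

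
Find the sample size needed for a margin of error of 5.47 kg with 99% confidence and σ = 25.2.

n = (z*σ/E)² = (2.576×25.2/5.47)² = 140.8 → n = 141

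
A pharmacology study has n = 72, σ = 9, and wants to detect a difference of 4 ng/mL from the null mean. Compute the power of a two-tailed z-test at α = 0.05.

SE = σ/√n = 9/√72 = 1.061. Non-centrality λ = d/SE = 4/1.061 = 3.771. Power ≈ Φ(λ - z_{α/2}) = Φ(3.771 - 1.96) = Φ(1.811) = 0.965.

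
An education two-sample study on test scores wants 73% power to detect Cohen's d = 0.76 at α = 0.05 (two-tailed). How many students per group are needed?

z_{α/2} = 1.96, z_β = Φ⁻¹(0.73) = 0.613. For medium effect (d = 0.76): n per group = 2(z_{α/2} + z_β)²/d² = 2(1.96 + 0.613)²/0.76² = 22.9 → 23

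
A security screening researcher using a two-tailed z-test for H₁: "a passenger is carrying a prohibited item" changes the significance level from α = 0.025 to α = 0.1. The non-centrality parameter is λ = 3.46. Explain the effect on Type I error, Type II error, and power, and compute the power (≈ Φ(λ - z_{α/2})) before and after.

Increasing α from 0.025 to 0.1:
• Type I error rate increases (α is the Type I rate by definition).
• Critical value moves from z_{α/2} = 2.241 to 1.645, so power = Φ(λ - z_{α/2}) goes from Φ(3.46 - 2.241) = 0.889 to Φ(3.46 - 1.645) = 0.965.
• Type II error rate β = 1 - power therefore decreases (0.111 → 0.035).
Appropriate when false negatives are costly — here, letting a prohibited item through — security breach.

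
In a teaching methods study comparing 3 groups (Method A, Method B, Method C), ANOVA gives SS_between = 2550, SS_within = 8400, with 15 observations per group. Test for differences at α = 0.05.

df_between = 2, df_within = 42. F = MS_between/MS_within = 1275.0/200.0 = 6.375. F_crit ≈ 3.22. Reject H₀. At least one mean differs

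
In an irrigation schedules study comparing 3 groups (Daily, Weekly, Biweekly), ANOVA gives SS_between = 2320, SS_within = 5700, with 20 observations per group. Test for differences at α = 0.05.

df_between = 2, df_within = 57. F = MS_between/MS_within = 1160.0/100.0 = 11.6. F_crit ≈ 3.159. Reject H₀. At least one mean differs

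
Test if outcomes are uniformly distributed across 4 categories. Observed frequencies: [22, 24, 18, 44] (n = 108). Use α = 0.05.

Expected = 27 each. χ² = Σ(O-E)²/E = 14.963. df = 3, critical value = 7.815. Reject H₀.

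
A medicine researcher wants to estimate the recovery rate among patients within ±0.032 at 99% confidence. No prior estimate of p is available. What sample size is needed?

Conservative approach: use p = 0.5 (maximizes p(1-p) = 0.25). n = z²(0.25)/E² = 2.576²×0.25/0.032² = 1620.1 → n = 1621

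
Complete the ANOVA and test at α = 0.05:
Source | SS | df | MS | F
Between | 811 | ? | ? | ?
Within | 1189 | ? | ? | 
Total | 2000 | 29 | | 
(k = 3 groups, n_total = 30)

df_between = 2, df_within = 27. MS_between = 405.5, MS_within = 44.04. F = 9.208, F_crit ≈ 3.354. Reject H₀.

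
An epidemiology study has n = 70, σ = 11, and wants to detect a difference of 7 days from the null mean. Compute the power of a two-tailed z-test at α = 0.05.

SE = σ/√n = 11/√70 = 1.315. Non-centrality λ = d/SE = 7/1.315 = 5.324. Power ≈ Φ(λ - z_{α/2}) = Φ(5.324 - 1.96) = Φ(3.364) = 1.0.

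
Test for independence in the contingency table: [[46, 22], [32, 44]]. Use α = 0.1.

χ² = 9.431. df = 1, critical = 2.706. Reject H₀. Variables are dependent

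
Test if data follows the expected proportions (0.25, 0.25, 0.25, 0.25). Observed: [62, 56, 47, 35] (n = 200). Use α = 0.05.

Expected: [50.0, 50.0, 50.0, 50.0]. χ² = 8.28. df = 3, critical = 7.815. Reject H₀.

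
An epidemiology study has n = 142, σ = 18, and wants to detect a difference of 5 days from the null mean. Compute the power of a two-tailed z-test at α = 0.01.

SE = σ/√n = 18/√142 = 1.511. Non-centrality λ = d/SE = 5/1.511 = 3.31. Power ≈ Φ(λ - z_{α/2}) = Φ(3.31 - 2.576) = Φ(0.734) = 0.769.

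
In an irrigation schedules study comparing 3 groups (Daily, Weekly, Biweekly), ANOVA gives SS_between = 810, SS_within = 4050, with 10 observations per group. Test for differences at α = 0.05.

df_between = 2, df_within = 27. F = MS_between/MS_within = 405.0/150.0 = 2.7. F_crit ≈ 3.354. Fail to reject H₀.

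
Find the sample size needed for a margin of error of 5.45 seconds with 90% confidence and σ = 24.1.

n = (z*σ/E)² = (1.645×24.1/5.45)² = 52.9 → n = 53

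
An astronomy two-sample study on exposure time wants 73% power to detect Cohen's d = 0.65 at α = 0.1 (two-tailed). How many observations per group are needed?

z_{α/2} = 1.645, z_β = Φ⁻¹(0.73) = 0.613. For medium effect (d = 0.65): n per group = 2(z_{α/2} + z_β)²/d² = 2(1.645 + 0.613)²/0.65² = 24.1 → 25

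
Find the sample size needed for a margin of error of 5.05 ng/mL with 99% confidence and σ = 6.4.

n = (z*σ/E)² = (2.576×6.4/5.05)² = 10.7 → n = 11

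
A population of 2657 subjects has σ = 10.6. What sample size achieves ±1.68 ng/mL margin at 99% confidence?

Without FPC: n₀ = (2.576×10.6/1.68)² = 264.171. With FPC: n = n₀N/(n₀+N-1) = 240.4 → n = 241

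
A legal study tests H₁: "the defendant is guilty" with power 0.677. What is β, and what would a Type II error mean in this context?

β = 1 - power = 1 - 0.677 = 0.323. A Type II error is failing to reject H₀ when H₀ is false (false negative) — here, failing to conclude that the defendant is guilty when in fact it is true. Consequence: acquitting a guilty person.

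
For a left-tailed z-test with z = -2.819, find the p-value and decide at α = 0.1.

p = P(Z < -2.819) = Φ(-2.819) ≈ 0.0024. Since p < 0.1, reject H₀ (significant) at α = 0.1.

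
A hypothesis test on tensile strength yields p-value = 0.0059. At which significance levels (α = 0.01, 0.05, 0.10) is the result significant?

p = 0.0059. Significant at: α = 0.01, 0.05, 0.1.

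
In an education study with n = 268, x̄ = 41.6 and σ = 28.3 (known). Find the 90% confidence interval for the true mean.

CI = x̄ ± z*(σ/√n) = 41.6 ± 1.645(28.3/√268) = 41.6 ± 2.84 = (38.76, 44.44)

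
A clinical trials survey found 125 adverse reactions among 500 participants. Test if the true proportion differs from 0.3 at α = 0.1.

p̂ = 0.25, p₀ = 0.3. z = (p̂ - p₀)/√(p₀(1-p₀)/n) = -2.44. Critical: ±1.645. Reject H₀.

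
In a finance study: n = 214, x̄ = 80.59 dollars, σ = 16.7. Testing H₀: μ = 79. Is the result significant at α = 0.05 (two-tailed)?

z = (80.59 - 79)/(16.7/√214) = 1.393. Since |z| ≤ 1.96, not significant at α = 0.05.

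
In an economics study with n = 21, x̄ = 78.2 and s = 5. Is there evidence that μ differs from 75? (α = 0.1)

t = (x̄ - μ₀)/(s/√n) = (78.2 - 75)/(5/√21) = 2.933. df = 20, critical t = ±1.725. Reject H₀.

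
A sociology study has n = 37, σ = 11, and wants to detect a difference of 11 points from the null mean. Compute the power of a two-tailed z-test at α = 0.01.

SE = σ/√n = 11/√37 = 1.808. Non-centrality λ = d/SE = 11/1.808 = 6.083. Power ≈ Φ(λ - z_{α/2}) = Φ(6.083 - 2.576) = Φ(3.507) = 1.0.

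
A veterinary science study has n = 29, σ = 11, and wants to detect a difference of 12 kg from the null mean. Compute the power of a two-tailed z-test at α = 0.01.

SE = σ/√n = 11/√29 = 2.043. Non-centrality λ = d/SE = 12/2.043 = 5.875. Power ≈ Φ(λ - z_{α/2}) = Φ(5.875 - 2.576) = Φ(3.299) = 1.0.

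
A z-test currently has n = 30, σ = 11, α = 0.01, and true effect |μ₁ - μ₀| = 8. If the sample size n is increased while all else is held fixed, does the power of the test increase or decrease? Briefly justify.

Power increases: a larger n shrinks the standard error σ/√n, moving the sampling distribution under H₁ further from the critical value.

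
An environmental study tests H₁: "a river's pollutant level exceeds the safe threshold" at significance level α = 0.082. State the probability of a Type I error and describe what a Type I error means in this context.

P(Type I error) = α = 0.082. A Type I error is rejecting H₀ when H₀ is actually true (false positive) — here, concluding that a river's pollutant level exceeds the safe threshold when in fact this is not the case. Consequence: shutting down a compliant factory unnecessarily.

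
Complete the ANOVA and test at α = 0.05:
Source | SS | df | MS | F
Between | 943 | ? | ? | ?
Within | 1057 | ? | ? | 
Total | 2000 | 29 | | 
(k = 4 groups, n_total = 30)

df_between = 3, df_within = 26. MS_between = 314.33, MS_within = 40.65. F = 7.732, F_crit ≈ 2.975. Reject H₀.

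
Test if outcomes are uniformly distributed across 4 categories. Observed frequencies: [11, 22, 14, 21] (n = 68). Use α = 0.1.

Expected = 17 each. χ² = Σ(O-E)²/E = 5.059. df = 3, critical value = 6.251. Fail to reject H₀.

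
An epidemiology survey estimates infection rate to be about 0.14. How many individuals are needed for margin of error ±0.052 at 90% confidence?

n = z²p(1-p)/E² = 1.645²×0.14×0.86/0.052² = 120.5 → n = 121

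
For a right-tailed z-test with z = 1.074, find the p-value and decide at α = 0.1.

p = P(Z > 1.074) = 1 - Φ(1.074) ≈ 0.1414. Since p ≥ 0.1, fail to reject H₀ (not significant) at α = 0.1.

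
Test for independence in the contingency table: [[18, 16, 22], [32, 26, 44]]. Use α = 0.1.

χ² = 0.264. df = 2, critical = 4.605. Fail to reject H₀. No evidence of dependence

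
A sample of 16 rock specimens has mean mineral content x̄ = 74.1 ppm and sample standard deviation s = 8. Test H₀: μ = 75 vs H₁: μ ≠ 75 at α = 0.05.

t = (x̄ - μ₀)/(s/√n) = (74.1 - 75)/(8/√16) = -0.45. df = 15, critical t = ±2.131. Fail to reject H₀.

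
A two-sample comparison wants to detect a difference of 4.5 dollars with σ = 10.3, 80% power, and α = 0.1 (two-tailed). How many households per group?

n per group = 2(z_α/2 + z_β)²σ²/d² = 2×(1.645 + 0.84)²×10.3²/4.5² = 64.7 → n = 65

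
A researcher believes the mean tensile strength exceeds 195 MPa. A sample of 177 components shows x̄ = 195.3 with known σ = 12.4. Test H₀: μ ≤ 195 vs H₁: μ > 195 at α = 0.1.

z = 0.322. Critical value: 1.28. Fail to reject H₀.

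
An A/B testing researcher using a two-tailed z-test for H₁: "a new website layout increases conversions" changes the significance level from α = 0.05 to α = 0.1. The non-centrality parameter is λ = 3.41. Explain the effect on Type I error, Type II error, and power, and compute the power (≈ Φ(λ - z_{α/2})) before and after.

Increasing α from 0.05 to 0.1:
• Type I error rate increases (α is the Type I rate by definition).
• Critical value moves from z_{α/2} = 1.96 to 1.645, so power = Φ(λ - z_{α/2}) goes from Φ(3.41 - 1.96) = 0.926 to Φ(3.41 - 1.645) = 0.961.
• Type II error rate β = 1 - power therefore decreases (0.074 → 0.039).
Appropriate when false negatives are costly — here, discarding a layout that would have improved conversions — lost revenue.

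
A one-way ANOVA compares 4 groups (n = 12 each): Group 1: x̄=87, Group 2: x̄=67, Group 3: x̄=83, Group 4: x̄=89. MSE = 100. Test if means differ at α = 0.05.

Grand mean = 81.5. SS_between = 3588.0, MS_between = 1196.0. F = 11.96, F_crit ≈ 2.816. Reject H₀.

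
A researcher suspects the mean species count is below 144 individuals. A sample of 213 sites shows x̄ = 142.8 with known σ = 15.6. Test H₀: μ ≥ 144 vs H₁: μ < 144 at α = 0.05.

z = -1.123. Critical value: -1.645. Fail to reject H₀.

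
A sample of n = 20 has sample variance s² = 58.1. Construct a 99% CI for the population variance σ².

df = 19. χ²_{0.005} = 38.582, χ²_{0.995} = 6.844. CI for σ² = ((n-1)s²/χ²_{α/2}, (n-1)s²/χ²_{1-α/2}) = (19·58.1/38.582, 19·58.1/6.844) = (28.61, 161.29)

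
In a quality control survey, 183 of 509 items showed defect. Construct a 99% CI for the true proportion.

p̂ = 0.36. CI = p̂ ± z*√(p̂(1-p̂)/n) = (0.305, 0.414)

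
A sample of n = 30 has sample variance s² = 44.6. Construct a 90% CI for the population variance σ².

df = 29. χ²_{0.05} = 42.557, χ²_{0.95} = 17.708. CI for σ² = ((n-1)s²/χ²_{α/2}, (n-1)s²/χ²_{1-α/2}) = (29·44.6/42.557, 29·44.6/17.708) = (30.39, 73.04)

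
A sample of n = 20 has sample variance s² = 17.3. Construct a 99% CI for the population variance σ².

df = 19. χ²_{0.005} = 38.582, χ²_{0.995} = 6.844. CI for σ² = ((n-1)s²/χ²_{α/2}, (n-1)s²/χ²_{1-α/2}) = (19·17.3/38.582, 19·17.3/6.844) = (8.52, 48.03)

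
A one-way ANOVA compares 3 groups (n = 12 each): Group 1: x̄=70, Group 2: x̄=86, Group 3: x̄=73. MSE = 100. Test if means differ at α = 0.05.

Grand mean = 76.33. SS_between = 1736.0, MS_between = 868.0. F = 8.68, F_crit ≈ 3.285. Reject H₀.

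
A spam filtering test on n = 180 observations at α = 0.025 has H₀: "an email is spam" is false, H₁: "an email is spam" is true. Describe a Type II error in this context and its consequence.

Type II error: failing to reject H₀ when it is false — concluding that an email is spam is not supported when in fact it is. Consequence: a spam email lands in the inbox.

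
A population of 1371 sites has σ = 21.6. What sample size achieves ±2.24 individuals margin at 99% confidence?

Without FPC: n₀ = (2.576×21.6/2.24)² = 617.026. With FPC: n = n₀N/(n₀+N-1) = 425.7 → n = 426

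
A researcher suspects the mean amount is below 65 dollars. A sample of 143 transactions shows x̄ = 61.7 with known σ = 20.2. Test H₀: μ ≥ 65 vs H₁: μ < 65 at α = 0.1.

z = -1.954. Critical value: -1.28. Reject H₀.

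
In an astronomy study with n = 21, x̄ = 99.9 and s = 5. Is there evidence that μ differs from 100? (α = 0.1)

t = (x̄ - μ₀)/(s/√n) = (99.9 - 100)/(5/√21) = -0.092. df = 20, critical t = ±1.725. Fail to reject H₀.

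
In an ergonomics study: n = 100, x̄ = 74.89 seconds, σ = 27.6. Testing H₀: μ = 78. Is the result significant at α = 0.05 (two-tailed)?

z = (74.89 - 78)/(27.6/√100) = -1.127. Since |z| ≤ 1.96, not significant at α = 0.05.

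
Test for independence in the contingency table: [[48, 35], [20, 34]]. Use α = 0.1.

χ² = 5.659. df = 1, critical = 2.706. Reject H₀. Variables are dependent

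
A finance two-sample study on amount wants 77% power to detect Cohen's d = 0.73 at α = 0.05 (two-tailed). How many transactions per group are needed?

z_{α/2} = 1.96, z_β = Φ⁻¹(0.77) = 0.739. For medium effect (d = 0.73): n per group = 2(z_{α/2} + z_β)²/d² = 2(1.96 + 0.739)²/0.73² = 27.3 → 28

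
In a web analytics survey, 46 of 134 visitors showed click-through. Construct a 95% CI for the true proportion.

p̂ = 0.343. CI = p̂ ± z*√(p̂(1-p̂)/n) = (0.263, 0.424)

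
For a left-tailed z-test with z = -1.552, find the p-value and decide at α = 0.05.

p = P(Z < -1.552) = Φ(-1.552) ≈ 0.0603. Since p ≥ 0.05, fail to reject H₀ (not significant) at α = 0.05.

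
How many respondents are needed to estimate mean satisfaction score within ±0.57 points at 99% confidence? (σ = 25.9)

n = (z*σ/E)² = (2.576×25.9/0.57)² = 13700.7 → n = 13701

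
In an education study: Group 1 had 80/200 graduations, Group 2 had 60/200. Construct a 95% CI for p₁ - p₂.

p̂₁ = 0.4, p̂₂ = 0.3. Difference = 0.1. CI = (0.007, 0.193)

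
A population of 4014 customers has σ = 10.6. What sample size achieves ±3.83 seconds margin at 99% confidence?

Without FPC: n₀ = (2.576×10.6/3.83)² = 50.828. With FPC: n = n₀N/(n₀+N-1) = 50.2 → n = 51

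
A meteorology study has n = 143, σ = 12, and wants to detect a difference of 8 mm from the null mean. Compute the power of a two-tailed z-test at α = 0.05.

SE = σ/√n = 12/√143 = 1.003. Non-centrality λ = d/SE = 8/1.003 = 7.972. Power ≈ Φ(λ - z_{α/2}) = Φ(7.972 - 1.96) = Φ(6.012) = 1.0.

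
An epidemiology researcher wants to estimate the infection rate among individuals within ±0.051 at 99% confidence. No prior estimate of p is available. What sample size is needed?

Conservative approach: use p = 0.5 (maximizes p(1-p) = 0.25). n = z²(0.25)/E² = 2.576²×0.25/0.051² = 637.8 → n = 638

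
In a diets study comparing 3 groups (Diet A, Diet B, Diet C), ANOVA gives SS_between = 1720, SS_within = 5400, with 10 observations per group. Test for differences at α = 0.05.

df_between = 2, df_within = 27. F = MS_between/MS_within = 860.0/200.0 = 4.3. F_crit ≈ 3.354. Reject H₀. At least one mean differs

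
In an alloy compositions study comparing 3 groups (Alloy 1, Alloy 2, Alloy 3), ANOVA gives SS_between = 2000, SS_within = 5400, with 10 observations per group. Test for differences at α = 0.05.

df_between = 2, df_within = 27. F = MS_between/MS_within = 1000.0/200.0 = 5.0. F_crit ≈ 3.354. Reject H₀. At least one mean differs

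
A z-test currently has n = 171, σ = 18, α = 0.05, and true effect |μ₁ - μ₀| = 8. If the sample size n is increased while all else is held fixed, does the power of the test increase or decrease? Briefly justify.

Power increases: a larger n shrinks the standard error σ/√n, moving the sampling distribution under H₁ further from the critical value.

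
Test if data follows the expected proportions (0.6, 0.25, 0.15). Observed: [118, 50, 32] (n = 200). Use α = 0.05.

Expected: [120.0, 50.0, 30.0]. χ² = 0.167. df = 2, critical = 5.991. Fail to reject H₀.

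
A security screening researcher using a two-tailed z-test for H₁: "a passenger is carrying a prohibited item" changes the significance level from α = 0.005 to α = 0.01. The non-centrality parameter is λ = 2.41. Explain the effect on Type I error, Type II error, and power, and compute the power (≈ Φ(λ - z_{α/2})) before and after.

Increasing α from 0.005 to 0.01:
• Type I error rate increases (α is the Type I rate by definition).
• Critical value moves from z_{α/2} = 2.807 to 2.576, so power = Φ(λ - z_{α/2}) goes from Φ(2.41 - 2.807) = 0.346 to Φ(2.41 - 2.576) = 0.434.
• Type II error rate β = 1 - power therefore decreases (0.654 → 0.566).
Appropriate when false negatives are costly — here, letting a prohibited item through — security breach.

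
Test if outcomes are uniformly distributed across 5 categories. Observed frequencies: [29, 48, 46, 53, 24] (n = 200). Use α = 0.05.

Expected = 40 each. χ² = Σ(O-E)²/E = 16.15. df = 4, critical value = 9.488. Reject H₀.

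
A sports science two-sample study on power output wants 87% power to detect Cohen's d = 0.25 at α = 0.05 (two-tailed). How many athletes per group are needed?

z_{α/2} = 1.96, z_β = Φ⁻¹(0.87) = 1.126. For small effect (d = 0.25): n per group = 2(z_{α/2} + z_β)²/d² = 2(1.96 + 1.126)²/0.25² = 304.7 → 305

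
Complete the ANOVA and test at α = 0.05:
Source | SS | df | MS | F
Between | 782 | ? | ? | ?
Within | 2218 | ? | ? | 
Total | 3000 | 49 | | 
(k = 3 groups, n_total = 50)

df_between = 2, df_within = 47. MS_between = 391.0, MS_within = 47.19. F = 8.285, F_crit ≈ 3.195. Reject H₀.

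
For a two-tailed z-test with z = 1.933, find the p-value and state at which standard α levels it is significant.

p = 2·P(Z > |1.933|) = 2·(1 - Φ(1.933)) ≈ 0.0532. Significant at α = 0.1.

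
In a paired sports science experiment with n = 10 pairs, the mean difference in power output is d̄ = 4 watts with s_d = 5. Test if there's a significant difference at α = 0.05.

t = d̄/(s_d/√n) = 4/(5/√10) = 2.53. df = 9, critical t = ±2.262. Reject H₀.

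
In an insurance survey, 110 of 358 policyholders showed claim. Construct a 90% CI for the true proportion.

p̂ = 0.307. CI = p̂ ± z*√(p̂(1-p̂)/n) = (0.267, 0.347)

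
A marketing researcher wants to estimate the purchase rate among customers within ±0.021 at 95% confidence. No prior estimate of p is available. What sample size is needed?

Conservative approach: use p = 0.5 (maximizes p(1-p) = 0.25). n = z²(0.25)/E² = 1.96²×0.25/0.021² = 2177.8 → n = 2178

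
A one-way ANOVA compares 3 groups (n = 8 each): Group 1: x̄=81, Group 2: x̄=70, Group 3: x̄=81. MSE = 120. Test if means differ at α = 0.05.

Grand mean = 77.33. SS_between = 645.33, MS_between = 322.67. F = 2.689, F_crit ≈ 3.467. Fail to reject H₀.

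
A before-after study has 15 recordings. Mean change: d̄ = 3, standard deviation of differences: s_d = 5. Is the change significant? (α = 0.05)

t = d̄/(s_d/√n) = 3/(5/√15) = 2.324. df = 14, critical t = ±2.145. Reject H₀.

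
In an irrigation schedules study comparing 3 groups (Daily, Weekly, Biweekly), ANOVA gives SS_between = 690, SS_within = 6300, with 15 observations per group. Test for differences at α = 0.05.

df_between = 2, df_within = 42. F = MS_between/MS_within = 345.0/150.0 = 2.3. F_crit ≈ 3.22. Fail to reject H₀.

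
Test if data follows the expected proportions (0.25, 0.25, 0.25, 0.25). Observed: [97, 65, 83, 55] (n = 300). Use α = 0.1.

Expected: [75.0, 75.0, 75.0, 75.0]. χ² = 13.973. df = 3, critical = 6.251. Reject H₀.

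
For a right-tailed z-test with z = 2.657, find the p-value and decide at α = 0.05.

p = P(Z > 2.657) = 1 - Φ(2.657) ≈ 0.0039. Since p < 0.05, reject H₀ (significant) at α = 0.05.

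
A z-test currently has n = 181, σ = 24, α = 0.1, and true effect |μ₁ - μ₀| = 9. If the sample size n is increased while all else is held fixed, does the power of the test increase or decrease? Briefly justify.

Power increases: a larger n shrinks the standard error σ/√n, moving the sampling distribution under H₁ further from the critical value.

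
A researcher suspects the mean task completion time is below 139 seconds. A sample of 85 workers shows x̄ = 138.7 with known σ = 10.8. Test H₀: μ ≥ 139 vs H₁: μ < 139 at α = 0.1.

z = -0.256. Critical value: -1.28. Fail to reject H₀.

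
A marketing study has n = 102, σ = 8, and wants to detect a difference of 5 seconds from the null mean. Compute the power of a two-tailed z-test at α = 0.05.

SE = σ/√n = 8/√102 = 0.792. Non-centrality λ = d/SE = 5/0.792 = 6.312. Power ≈ Φ(λ - z_{α/2}) = Φ(6.312 - 1.96) = Φ(4.352) = 1.0.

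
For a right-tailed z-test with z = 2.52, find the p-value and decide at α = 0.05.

p = P(Z > 2.52) = 1 - Φ(2.52) ≈ 0.0059. Since p < 0.05, reject H₀ (significant) at α = 0.05.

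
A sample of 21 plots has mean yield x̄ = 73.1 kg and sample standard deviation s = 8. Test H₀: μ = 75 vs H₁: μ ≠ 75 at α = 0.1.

t = (x̄ - μ₀)/(s/√n) = (73.1 - 75)/(8/√21) = -1.088. df = 20, critical t = ±1.725. Fail to reject H₀.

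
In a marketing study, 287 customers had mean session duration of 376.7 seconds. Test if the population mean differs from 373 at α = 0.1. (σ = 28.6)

z = (x̄ - μ₀)/(σ/√n) = (376.7 - 373)/(28.6/√287) = 2.192. Critical value: ±1.645. Since |2.192| > 1.645, Reject H₀.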